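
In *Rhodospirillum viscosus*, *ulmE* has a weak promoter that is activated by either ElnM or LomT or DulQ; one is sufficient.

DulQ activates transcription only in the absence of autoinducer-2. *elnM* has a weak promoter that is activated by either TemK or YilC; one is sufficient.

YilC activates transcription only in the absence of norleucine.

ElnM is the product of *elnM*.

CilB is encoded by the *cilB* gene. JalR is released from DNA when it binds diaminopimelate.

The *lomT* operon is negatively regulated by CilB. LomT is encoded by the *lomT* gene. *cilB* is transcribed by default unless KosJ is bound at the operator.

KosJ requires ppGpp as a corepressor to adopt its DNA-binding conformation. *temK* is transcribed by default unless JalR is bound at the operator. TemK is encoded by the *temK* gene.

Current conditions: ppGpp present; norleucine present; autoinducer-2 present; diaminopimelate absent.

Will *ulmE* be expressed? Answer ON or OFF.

ON

Diaminopimelate is absent, so JalR is active.
With repressor JalR bound, *temK* is not transcribed.
So TemK is not produced.
Norleucine is present, so YilC is inactive.
No activator is available at the *elnM* promoter, so *elnM* is not transcribed.
So ElnM is not produced.
ppGpp is present, so KosJ is active.
With repressor KosJ bound, *cilB* is not transcribed.
So CilB is not produced.
With no repressor bound, *lomT* is transcribed.
So LomT is produced and active.
Autoinducer-2 is present, so DulQ is inactive.
Activator LomT is present, so *ulmE* is transcribed.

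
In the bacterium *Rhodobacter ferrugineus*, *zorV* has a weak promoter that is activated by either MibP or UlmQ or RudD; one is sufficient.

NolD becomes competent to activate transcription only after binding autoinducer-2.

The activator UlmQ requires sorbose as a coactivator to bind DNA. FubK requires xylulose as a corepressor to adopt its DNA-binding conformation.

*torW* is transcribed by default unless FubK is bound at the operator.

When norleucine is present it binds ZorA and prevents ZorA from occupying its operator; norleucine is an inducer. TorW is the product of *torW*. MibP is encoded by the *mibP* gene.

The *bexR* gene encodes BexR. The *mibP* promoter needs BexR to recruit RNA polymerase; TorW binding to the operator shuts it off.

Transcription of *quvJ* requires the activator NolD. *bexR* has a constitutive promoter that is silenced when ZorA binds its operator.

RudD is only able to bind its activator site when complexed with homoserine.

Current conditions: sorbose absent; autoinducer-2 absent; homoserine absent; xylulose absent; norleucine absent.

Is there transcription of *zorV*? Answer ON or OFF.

Xylulose is absent, so FubK is inactive.
With no repressor bound, *torW* is transcribed.
So TorW is produced and active.
Norleucine is absent, so ZorA is active.
With repressor ZorA bound, *bexR* is not transcribed.
So BexR is not produced.
With repressor TorW bound, *mibP* is not transcribed.
So MibP is not produced.
Sorbose is absent, so UlmQ is inactive.
Homoserine is absent, so RudD is inactive.
No activator is available at the *zorV* promoter, so *zorV* is not transcribed.

OFF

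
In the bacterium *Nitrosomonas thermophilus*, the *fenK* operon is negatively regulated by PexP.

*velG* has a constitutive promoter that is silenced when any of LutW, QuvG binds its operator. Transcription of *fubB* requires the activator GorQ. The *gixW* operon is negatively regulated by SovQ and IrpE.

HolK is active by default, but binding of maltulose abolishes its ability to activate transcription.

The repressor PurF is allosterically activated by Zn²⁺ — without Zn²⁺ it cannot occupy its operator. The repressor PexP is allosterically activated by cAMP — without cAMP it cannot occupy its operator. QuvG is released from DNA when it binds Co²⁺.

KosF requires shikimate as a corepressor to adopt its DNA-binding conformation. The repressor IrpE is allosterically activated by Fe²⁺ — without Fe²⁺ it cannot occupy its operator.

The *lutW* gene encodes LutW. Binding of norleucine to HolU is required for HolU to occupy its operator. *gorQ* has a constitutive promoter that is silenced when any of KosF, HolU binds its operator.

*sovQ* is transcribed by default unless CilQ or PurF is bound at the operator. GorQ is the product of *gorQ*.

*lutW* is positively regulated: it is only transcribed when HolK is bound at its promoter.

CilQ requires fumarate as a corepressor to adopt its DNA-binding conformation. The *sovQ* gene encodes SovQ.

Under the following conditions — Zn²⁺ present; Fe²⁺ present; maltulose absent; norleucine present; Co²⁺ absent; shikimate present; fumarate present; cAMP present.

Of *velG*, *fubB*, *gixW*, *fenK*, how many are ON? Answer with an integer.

Maltulose is absent, so HolK is active.
No repressor is bound and HolK is active, so *lutW* is transcribed.
So LutW is produced and active.
Co²⁺ is absent, so QuvG is active.
With repressor LutW bound, *velG* is not transcribed.
→ *velG* is OFF.
Shikimate is present, so KosF is active.
Norleucine is present, so HolU is active.
With repressor KosF bound, *gorQ* is not transcribed.
So GorQ is not produced.
Required activator GorQ is absent, so *fubB* is not transcribed.
→ *fubB* is OFF.
Fumarate is present, so CilQ is active.
Zn²⁺ is present, so PurF is active.
With repressor CilQ bound, *sovQ* is not transcribed.
So SovQ is not produced.
Fe²⁺ is present, so IrpE is active.
With repressor IrpE bound, *gixW* is not transcribed.
→ *gixW* is OFF.
cAMP is present, so PexP is active.
With repressor PexP bound, *fenK* is not transcribed.
→ *fenK* is OFF.
0 of the 4 genes are transcribed.

0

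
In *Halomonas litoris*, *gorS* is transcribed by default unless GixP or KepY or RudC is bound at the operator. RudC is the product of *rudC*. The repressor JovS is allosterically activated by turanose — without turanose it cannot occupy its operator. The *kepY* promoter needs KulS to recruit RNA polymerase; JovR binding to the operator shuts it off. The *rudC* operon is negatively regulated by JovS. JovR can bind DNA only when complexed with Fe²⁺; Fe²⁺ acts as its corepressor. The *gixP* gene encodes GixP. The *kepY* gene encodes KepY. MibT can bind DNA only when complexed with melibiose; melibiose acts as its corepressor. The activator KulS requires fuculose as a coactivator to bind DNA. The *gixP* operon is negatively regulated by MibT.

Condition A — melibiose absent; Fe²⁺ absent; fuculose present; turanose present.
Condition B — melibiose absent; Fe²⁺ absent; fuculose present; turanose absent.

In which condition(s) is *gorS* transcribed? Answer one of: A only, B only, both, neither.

Condition A:
Melibiose is absent, so MibT is inactive.
With no repressor bound, *gixP* is transcribed.
So GixP is produced and active.
Fe²⁺ is absent, so JovR is inactive.
Fuculose is present, so KulS is active.
No repressor is bound and KulS is active, so *kepY* is transcribed.
So KepY is produced and active.
Turanose is present, so JovS is active.
With repressor JovS bound, *rudC* is not transcribed.
So RudC is not produced.
With repressor GixP bound, *gorS* is not transcribed.
→ *gorS* is OFF in A.
Condition B:
Melibiose is absent, so MibT is inactive.
With no repressor bound, *gixP* is transcribed.
So GixP is produced and active.
Fe²⁺ is absent, so JovR is inactive.
Fuculose is present, so KulS is active.
No repressor is bound and KulS is active, so *kepY* is transcribed.
So KepY is produced and active.
Turanose is absent, so JovS is inactive.
With no repressor bound, *rudC* is transcribed.
So RudC is produced and active.
With repressor GixP bound, *gorS* is not transcribed.
→ *gorS* is OFF in B.

neither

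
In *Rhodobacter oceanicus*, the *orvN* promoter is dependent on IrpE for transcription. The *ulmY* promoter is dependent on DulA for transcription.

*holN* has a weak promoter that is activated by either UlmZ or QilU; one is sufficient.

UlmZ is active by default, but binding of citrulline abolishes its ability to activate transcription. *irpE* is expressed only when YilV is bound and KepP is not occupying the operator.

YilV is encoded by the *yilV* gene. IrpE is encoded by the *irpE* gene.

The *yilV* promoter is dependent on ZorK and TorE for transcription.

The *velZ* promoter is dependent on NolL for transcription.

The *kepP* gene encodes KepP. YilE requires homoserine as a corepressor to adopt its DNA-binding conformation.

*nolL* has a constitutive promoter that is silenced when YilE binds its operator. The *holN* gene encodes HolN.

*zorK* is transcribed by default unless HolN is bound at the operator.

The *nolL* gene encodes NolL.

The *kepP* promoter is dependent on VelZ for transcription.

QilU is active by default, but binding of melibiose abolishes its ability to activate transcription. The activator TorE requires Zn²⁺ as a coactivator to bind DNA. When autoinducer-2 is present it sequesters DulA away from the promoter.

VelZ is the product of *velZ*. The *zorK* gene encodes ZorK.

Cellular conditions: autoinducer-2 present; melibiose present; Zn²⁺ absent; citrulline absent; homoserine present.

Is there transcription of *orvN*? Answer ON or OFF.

OFF

Citrulline is absent, so UlmZ is active.
Melibiose is present, so QilU is inactive.
Activator UlmZ is present, so *holN* is transcribed.
So HolN is produced and active.
With repressor HolN bound, *zorK* is not transcribed.
So ZorK is not produced.
Zn²⁺ is absent, so TorE is inactive.
Required activator ZorK is absent, so *yilV* is not transcribed.
So YilV is not produced.
Homoserine is present, so YilE is active.
With repressor YilE bound, *nolL* is not transcribed.
So NolL is not produced.
Required activator NolL is absent, so *velZ* is not transcribed.
So VelZ is not produced.
Required activator VelZ is absent, so *kepP* is not transcribed.
So KepP is not produced.
Required activator YilV is absent, so *irpE* is not transcribed.
So IrpE is not produced.
Required activator IrpE is absent, so *orvN* is not transcribed.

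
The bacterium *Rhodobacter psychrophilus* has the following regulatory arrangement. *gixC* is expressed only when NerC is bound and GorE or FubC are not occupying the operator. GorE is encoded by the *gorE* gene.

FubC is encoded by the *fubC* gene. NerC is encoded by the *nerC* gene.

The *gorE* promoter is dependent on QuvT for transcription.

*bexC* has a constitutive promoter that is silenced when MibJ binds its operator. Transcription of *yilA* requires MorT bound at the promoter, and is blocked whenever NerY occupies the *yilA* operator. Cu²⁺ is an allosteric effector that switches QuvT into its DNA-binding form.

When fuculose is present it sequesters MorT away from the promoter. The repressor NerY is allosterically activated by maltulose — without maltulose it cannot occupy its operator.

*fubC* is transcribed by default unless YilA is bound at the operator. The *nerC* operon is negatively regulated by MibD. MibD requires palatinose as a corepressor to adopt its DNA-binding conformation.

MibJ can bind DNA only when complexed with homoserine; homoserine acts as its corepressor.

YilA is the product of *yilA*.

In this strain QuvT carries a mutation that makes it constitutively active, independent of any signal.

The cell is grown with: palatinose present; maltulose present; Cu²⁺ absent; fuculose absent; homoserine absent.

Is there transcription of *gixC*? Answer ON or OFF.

QuvT is constitutively active in this strain.
No repressor is bound and QuvT is active, so *gorE* is transcribed.
So GorE is produced and active.
Palatinose is present, so MibD is active.
With repressor MibD bound, *nerC* is not transcribed.
So NerC is not produced.
Maltulose is present, so NerY is active.
Fuculose is absent, so MorT is active.
With repressor NerY bound, *yilA* is not transcribed.
So YilA is not produced.
With no repressor bound, *fubC* is transcribed.
So FubC is produced and active.
With repressor GorE bound, *gixC* is not transcribed.

OFF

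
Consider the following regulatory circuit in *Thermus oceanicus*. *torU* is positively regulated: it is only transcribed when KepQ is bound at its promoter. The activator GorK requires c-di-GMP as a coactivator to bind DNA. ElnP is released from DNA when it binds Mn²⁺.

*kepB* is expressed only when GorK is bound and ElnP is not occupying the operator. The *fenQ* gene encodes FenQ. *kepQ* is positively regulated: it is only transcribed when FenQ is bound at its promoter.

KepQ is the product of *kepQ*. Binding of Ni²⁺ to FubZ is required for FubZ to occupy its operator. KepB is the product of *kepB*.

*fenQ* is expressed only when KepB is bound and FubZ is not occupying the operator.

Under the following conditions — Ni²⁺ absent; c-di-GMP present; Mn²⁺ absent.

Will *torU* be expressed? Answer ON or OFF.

OFF

c-di-GMP is present, so GorK is active.
Mn²⁺ is absent, so ElnP is active.
With repressor ElnP bound, *kepB* is not transcribed.
So KepB is not produced.
Ni²⁺ is absent, so FubZ is inactive.
Required activator KepB is absent, so *fenQ* is not transcribed.
So FenQ is not produced.
Required activator FenQ is absent, so *kepQ* is not transcribed.
So KepQ is not produced.
Required activator KepQ is absent, so *torU* is not transcribed.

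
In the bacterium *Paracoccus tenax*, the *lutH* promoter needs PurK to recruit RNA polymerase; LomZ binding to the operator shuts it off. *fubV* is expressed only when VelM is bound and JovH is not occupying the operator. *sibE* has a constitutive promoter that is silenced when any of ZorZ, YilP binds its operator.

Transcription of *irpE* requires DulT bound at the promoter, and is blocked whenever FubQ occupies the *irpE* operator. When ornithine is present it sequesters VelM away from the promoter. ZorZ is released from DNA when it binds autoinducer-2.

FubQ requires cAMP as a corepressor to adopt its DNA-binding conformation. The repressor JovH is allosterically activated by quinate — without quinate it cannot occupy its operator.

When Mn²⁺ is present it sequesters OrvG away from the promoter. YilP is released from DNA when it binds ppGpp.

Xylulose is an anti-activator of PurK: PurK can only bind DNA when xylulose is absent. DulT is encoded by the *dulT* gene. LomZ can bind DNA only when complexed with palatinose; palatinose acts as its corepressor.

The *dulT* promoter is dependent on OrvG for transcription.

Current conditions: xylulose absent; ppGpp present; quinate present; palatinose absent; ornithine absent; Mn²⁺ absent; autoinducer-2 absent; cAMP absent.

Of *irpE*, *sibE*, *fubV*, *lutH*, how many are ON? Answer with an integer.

Mn²⁺ is absent, so OrvG is active.
No repressor is bound and OrvG is active, so *dulT* is transcribed.
So DulT is produced and active.
cAMP is absent, so FubQ is inactive.
No repressor is bound and DulT is active, so *irpE* is transcribed.
→ *irpE* is ON.
Autoinducer-2 is absent, so ZorZ is active.
ppGpp is present, so YilP is inactive.
With repressor ZorZ bound, *sibE* is not transcribed.
→ *sibE* is OFF.
Ornithine is absent, so VelM is active.
Quinate is present, so JovH is active.
With repressor JovH bound, *fubV* is not transcribed.
→ *fubV* is OFF.
Xylulose is absent, so PurK is active.
Palatinose is absent, so LomZ is inactive.
No repressor is bound and PurK is active, so *lutH* is transcribed.
→ *lutH* is ON.
2 of the 4 genes are transcribed.

2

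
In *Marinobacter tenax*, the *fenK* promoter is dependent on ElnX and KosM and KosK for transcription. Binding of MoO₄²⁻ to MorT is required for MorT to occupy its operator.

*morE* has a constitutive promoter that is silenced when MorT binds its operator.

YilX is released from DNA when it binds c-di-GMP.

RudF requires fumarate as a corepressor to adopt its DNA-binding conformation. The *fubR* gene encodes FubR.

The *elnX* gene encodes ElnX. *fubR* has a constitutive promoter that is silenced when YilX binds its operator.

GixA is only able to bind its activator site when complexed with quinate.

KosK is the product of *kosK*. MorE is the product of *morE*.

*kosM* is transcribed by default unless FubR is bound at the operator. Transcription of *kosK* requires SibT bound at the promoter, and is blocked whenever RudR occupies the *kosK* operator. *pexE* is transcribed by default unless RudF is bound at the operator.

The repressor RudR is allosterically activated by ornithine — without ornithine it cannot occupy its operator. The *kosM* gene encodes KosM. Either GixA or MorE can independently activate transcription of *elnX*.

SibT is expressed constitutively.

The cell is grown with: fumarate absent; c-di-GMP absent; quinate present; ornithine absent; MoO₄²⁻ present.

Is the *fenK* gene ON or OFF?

Quinate is present, so GixA is active.
MoO₄²⁻ is present, so MorT is active.
With repressor MorT bound, *morE* is not transcribed.
So MorE is not produced.
Activator GixA is present, so *elnX* is transcribed.
So ElnX is produced and active.
c-di-GMP is absent, so YilX is active.
With repressor YilX bound, *fubR* is not transcribed.
So FubR is not produced.
With no repressor bound, *kosM* is transcribed.
So KosM is produced and active.
SibT is produced constitutively and is active.
Ornithine is absent, so RudR is inactive.
No repressor is bound and SibT is active, so *kosK* is transcribed.
So KosK is produced and active.
No repressor is bound and ElnX and KosM and KosK are active, so *fenK* is transcribed.

ON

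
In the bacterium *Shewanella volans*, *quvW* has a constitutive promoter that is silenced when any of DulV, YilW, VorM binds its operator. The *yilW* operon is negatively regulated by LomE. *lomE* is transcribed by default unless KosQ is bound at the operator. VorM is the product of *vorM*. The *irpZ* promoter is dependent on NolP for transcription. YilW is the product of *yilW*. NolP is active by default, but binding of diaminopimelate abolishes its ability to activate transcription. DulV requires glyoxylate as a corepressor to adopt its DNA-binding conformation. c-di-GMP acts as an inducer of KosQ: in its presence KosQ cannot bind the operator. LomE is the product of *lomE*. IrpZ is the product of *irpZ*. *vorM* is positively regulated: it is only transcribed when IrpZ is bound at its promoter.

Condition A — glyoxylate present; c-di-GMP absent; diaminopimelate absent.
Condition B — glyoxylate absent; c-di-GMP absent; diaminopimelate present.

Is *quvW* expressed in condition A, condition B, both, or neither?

Condition A:
Glyoxylate is present, so DulV is active.
c-di-GMP is absent, so KosQ is active.
With repressor KosQ bound, *lomE* is not transcribed.
So LomE is not produced.
With no repressor bound, *yilW* is transcribed.
So YilW is produced and active.
Diaminopimelate is absent, so NolP is active.
No repressor is bound and NolP is active, so *irpZ* is transcribed.
So IrpZ is produced and active.
No repressor is bound and IrpZ is active, so *vorM* is transcribed.
So VorM is produced and active.
With repressor DulV bound, *quvW* is not transcribed.
→ *quvW* is OFF in A.
Condition B:
Glyoxylate is absent, so DulV is inactive.
c-di-GMP is absent, so KosQ is active.
With repressor KosQ bound, *lomE* is not transcribed.
So LomE is not produced.
With no repressor bound, *yilW* is transcribed.
So YilW is produced and active.
Diaminopimelate is present, so NolP is inactive.
Required activator NolP is absent, so *irpZ* is not transcribed.
So IrpZ is not produced.
Required activator IrpZ is absent, so *vorM* is not transcribed.
So VorM is not produced.
With repressor YilW bound, *quvW* is not transcribed.
→ *quvW* is OFF in B.

neither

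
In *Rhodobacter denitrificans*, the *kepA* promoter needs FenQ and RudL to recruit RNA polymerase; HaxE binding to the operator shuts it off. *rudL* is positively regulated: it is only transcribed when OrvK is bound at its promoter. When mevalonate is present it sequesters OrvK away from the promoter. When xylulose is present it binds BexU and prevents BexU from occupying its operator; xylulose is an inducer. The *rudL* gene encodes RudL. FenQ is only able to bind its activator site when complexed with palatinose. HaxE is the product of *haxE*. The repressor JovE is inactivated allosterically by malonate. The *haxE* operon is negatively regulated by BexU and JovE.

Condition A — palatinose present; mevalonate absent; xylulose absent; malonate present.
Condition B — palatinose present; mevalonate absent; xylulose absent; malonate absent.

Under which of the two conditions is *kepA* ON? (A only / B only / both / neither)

both

Condition A:
Palatinose is present, so FenQ is active.
Mevalonate is absent, so OrvK is active.
No repressor is bound and OrvK is active, so *rudL* is transcribed.
So RudL is produced and active.
Xylulose is absent, so BexU is active.
Malonate is present, so JovE is inactive.
With repressor BexU bound, *haxE* is not transcribed.
So HaxE is not produced.
No repressor is bound and FenQ and RudL are active, so *kepA* is transcribed.
→ *kepA* is ON in A.
Condition B:
Palatinose is present, so FenQ is active.
Mevalonate is absent, so OrvK is active.
No repressor is bound and OrvK is active, so *rudL* is transcribed.
So RudL is produced and active.
Xylulose is absent, so BexU is active.
Malonate is absent, so JovE is active.
With repressor BexU bound, *haxE* is not transcribed.
So HaxE is not produced.
No repressor is bound and FenQ and RudL are active, so *kepA* is transcribed.
→ *kepA* is ON in B.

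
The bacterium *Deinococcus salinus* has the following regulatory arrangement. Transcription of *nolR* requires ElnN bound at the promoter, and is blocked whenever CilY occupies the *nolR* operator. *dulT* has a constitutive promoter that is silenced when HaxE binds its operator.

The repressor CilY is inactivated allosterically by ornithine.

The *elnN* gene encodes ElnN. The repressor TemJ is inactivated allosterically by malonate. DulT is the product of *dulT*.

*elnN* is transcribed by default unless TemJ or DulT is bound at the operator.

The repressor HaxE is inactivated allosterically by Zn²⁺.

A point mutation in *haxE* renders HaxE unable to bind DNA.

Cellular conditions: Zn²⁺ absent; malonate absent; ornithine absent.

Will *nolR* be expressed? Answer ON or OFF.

OFF

Ornithine is absent, so CilY is active.
Malonate is absent, so TemJ is active.
HaxE is non-functional in this strain, so it has no effect.
With no repressor bound, *dulT* is transcribed.
So DulT is produced and active.
With repressor TemJ bound, *elnN* is not transcribed.
So ElnN is not produced.
With repressor CilY bound, *nolR* is not transcribed.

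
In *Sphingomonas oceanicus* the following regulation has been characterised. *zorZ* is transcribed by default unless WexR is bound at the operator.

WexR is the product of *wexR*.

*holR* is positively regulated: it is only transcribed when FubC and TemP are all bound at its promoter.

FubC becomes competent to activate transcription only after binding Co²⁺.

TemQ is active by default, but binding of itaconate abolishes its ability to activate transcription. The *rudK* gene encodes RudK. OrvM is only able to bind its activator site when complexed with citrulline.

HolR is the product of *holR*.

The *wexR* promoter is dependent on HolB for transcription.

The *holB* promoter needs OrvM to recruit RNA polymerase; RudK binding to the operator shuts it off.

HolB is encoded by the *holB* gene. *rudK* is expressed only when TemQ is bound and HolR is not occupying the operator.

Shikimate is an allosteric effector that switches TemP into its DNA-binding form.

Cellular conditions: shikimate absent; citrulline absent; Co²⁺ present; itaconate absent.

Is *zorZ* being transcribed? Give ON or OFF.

ON

Co²⁺ is present, so FubC is active.
Shikimate is absent, so TemP is inactive.
Required activator TemP is absent, so *holR* is not transcribed.
So HolR is not produced.
Itaconate is absent, so TemQ is active.
No repressor is bound and TemQ is active, so *rudK* is transcribed.
So RudK is produced and active.
Citrulline is absent, so OrvM is inactive.
With repressor RudK bound, *holB* is not transcribed.
So HolB is not produced.
Required activator HolB is absent, so *wexR* is not transcribed.
So WexR is not produced.
With no repressor bound, *zorZ* is transcribed.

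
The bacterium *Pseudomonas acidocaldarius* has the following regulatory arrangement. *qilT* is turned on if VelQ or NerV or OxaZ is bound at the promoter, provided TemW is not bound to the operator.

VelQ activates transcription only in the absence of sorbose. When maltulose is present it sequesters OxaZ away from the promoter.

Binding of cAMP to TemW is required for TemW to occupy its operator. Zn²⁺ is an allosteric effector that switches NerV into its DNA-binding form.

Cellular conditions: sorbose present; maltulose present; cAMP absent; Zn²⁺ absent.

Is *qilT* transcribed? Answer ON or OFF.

Sorbose is present, so VelQ is inactive.
Zn²⁺ is absent, so NerV is inactive.
cAMP is absent, so TemW is inactive.
Maltulose is present, so OxaZ is inactive.
No activator is available at the *qilT* promoter, so *qilT* is not transcribed.

OFF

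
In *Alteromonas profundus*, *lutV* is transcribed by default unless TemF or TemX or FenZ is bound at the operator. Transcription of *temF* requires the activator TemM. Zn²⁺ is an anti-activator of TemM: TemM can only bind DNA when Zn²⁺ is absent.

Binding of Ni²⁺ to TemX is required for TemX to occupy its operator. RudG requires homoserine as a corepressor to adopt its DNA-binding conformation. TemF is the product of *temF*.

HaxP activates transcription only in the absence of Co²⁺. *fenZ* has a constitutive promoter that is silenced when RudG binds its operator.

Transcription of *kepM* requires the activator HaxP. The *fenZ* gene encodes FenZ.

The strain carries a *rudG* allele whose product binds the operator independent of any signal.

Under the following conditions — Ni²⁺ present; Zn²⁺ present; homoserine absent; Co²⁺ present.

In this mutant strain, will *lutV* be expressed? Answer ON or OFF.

OFF

Zn²⁺ is present, so TemM is inactive.
Required activator TemM is absent, so *temF* is not transcribed.
So TemF is not produced.
Ni²⁺ is present, so TemX is active.
RudG is constitutively active in this strain.
With repressor RudG bound, *fenZ* is not transcribed.
So FenZ is not produced.
With repressor TemX bound, *lutV* is not transcribed.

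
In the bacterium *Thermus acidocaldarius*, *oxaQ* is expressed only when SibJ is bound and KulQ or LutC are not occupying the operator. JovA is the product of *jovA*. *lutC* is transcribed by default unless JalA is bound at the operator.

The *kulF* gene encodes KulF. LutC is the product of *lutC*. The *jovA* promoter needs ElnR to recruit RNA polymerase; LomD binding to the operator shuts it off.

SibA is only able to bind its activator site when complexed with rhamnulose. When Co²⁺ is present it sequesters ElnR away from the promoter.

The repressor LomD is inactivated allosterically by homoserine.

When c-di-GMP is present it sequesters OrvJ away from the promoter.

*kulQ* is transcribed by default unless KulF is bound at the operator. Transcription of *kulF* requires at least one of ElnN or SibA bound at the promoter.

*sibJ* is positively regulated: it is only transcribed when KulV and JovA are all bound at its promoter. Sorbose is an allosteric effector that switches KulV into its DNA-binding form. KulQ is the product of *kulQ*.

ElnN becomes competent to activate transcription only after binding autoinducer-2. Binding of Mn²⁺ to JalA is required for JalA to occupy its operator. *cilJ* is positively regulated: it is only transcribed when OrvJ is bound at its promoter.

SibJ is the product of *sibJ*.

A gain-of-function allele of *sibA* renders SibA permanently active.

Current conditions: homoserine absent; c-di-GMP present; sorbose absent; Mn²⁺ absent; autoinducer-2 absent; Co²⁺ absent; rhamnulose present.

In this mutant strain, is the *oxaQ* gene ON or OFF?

OFF

Autoinducer-2 is absent, so ElnN is inactive.
SibA is constitutively active in this strain.
Activator SibA is present, so *kulF* is transcribed.
So KulF is produced and active.
With repressor KulF bound, *kulQ* is not transcribed.
So KulQ is not produced.
Sorbose is absent, so KulV is inactive.
Homoserine is absent, so LomD is active.
Co²⁺ is absent, so ElnR is active.
With repressor LomD bound, *jovA* is not transcribed.
So JovA is not produced.
Required activator KulV is absent, so *sibJ* is not transcribed.
So SibJ is not produced.
Mn²⁺ is absent, so JalA is inactive.
With no repressor bound, *lutC* is transcribed.
So LutC is produced and active.
With repressor LutC bound, *oxaQ* is not transcribed.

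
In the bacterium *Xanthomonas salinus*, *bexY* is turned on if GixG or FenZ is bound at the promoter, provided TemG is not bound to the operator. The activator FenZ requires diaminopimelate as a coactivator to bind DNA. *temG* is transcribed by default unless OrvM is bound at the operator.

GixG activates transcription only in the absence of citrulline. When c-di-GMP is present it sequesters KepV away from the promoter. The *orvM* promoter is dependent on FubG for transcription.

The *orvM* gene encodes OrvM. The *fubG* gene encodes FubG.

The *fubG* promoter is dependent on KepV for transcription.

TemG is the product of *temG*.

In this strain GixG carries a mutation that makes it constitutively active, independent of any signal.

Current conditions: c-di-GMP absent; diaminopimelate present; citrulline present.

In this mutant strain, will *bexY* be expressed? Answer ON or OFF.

GixG is constitutively active in this strain.
c-di-GMP is absent, so KepV is active.
No repressor is bound and KepV is active, so *fubG* is transcribed.
So FubG is produced and active.
No repressor is bound and FubG is active, so *orvM* is transcribed.
So OrvM is produced and active.
With repressor OrvM bound, *temG* is not transcribed.
So TemG is not produced.
Diaminopimelate is present, so FenZ is active.
Activator GixG is present, so *bexY* is transcribed.

ON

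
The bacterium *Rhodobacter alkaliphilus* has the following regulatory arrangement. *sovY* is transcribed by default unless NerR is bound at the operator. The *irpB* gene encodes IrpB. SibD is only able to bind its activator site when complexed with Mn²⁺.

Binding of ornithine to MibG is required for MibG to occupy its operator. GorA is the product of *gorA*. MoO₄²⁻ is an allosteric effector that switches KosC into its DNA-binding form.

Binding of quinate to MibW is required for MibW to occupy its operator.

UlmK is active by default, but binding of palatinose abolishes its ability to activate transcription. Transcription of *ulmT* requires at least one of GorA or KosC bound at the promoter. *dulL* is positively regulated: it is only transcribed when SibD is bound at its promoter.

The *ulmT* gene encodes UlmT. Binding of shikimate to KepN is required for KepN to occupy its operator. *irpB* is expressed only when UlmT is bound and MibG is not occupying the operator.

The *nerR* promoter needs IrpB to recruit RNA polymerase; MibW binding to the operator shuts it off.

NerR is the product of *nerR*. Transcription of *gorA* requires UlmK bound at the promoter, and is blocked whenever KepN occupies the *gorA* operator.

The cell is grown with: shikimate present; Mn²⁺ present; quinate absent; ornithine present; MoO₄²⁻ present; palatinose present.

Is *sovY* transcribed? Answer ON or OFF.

Shikimate is present, so KepN is active.
Palatinose is present, so UlmK is inactive.
With repressor KepN bound, *gorA* is not transcribed.
So GorA is not produced.
MoO₄²⁻ is present, so KosC is active.
Activator KosC is present, so *ulmT* is transcribed.
So UlmT is produced and active.
Ornithine is present, so MibG is active.
With repressor MibG bound, *irpB* is not transcribed.
So IrpB is not produced.
Quinate is absent, so MibW is inactive.
Required activator IrpB is absent, so *nerR* is not transcribed.
So NerR is not produced.
With no repressor bound, *sovY* is transcribed.

ON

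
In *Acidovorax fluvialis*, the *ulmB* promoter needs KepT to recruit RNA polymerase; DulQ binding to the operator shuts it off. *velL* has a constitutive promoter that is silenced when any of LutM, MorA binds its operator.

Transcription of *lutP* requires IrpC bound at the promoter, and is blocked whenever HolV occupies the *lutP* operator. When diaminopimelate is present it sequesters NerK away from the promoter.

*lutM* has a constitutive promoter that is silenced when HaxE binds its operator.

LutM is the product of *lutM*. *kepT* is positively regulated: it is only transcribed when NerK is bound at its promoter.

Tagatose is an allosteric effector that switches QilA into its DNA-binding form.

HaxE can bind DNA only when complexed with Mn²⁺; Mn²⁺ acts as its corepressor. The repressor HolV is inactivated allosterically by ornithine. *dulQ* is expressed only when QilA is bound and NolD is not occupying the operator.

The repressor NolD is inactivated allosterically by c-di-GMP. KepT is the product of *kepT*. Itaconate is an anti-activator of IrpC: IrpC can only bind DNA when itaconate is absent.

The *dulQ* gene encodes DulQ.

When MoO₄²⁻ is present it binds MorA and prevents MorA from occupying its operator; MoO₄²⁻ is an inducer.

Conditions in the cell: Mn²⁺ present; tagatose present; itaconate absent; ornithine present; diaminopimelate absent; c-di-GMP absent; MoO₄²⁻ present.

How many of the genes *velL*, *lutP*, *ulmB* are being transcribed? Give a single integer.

3

Mn²⁺ is present, so HaxE is active.
With repressor HaxE bound, *lutM* is not transcribed.
So LutM is not produced.
MoO₄²⁻ is present, so MorA is inactive.
With no repressor bound, *velL* is transcribed.
→ *velL* is ON.
Ornithine is present, so HolV is inactive.
Itaconate is absent, so IrpC is active.
No repressor is bound and IrpC is active, so *lutP* is transcribed.
→ *lutP* is ON.
Tagatose is present, so QilA is active.
c-di-GMP is absent, so NolD is active.
With repressor NolD bound, *dulQ* is not transcribed.
So DulQ is not produced.
Diaminopimelate is absent, so NerK is active.
No repressor is bound and NerK is active, so *kepT* is transcribed.
So KepT is produced and active.
No repressor is bound and KepT is active, so *ulmB* is transcribed.
→ *ulmB* is ON.
3 of the 3 genes are transcribed.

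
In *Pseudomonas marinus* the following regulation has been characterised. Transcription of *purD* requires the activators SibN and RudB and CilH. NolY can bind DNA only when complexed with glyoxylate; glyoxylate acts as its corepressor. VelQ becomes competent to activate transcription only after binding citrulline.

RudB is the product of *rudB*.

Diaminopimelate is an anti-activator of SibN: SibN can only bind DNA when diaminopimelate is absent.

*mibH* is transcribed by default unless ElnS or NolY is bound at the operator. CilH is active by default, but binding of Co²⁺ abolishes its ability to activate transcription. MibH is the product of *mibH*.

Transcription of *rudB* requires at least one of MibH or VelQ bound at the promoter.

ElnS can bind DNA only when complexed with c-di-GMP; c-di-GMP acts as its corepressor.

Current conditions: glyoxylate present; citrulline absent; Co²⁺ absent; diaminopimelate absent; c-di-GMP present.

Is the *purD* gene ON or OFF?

OFF

Diaminopimelate is absent, so SibN is active.
c-di-GMP is present, so ElnS is active.
Glyoxylate is present, so NolY is active.
With repressor ElnS bound, *mibH* is not transcribed.
So MibH is not produced.
Citrulline is absent, so VelQ is inactive.
No activator is available at the *rudB* promoter, so *rudB* is not transcribed.
So RudB is not produced.
Co²⁺ is absent, so CilH is active.
Required activator RudB is absent, so *purD* is not transcribed.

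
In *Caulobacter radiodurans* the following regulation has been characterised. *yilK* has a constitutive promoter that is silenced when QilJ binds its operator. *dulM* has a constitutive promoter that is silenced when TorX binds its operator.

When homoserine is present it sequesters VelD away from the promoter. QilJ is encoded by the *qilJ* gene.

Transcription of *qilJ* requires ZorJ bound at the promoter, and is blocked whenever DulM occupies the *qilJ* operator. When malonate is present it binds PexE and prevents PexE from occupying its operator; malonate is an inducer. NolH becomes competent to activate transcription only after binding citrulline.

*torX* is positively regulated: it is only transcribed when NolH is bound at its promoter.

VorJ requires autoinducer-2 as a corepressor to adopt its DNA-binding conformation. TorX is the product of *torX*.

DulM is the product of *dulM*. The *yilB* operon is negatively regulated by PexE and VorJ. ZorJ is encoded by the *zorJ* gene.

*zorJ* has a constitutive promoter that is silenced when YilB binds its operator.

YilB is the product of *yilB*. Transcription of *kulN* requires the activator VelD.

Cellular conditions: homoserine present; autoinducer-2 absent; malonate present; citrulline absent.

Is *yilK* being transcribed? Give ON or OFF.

ON

Citrulline is absent, so NolH is inactive.
Required activator NolH is absent, so *torX* is not transcribed.
So TorX is not produced.
With no repressor bound, *dulM* is transcribed.
So DulM is produced and active.
Malonate is present, so PexE is inactive.
Autoinducer-2 is absent, so VorJ is inactive.
With no repressor bound, *yilB* is transcribed.
So YilB is produced and active.
With repressor YilB bound, *zorJ* is not transcribed.
So ZorJ is not produced.
With repressor DulM bound, *qilJ* is not transcribed.
So QilJ is not produced.
With no repressor bound, *yilK* is transcribed.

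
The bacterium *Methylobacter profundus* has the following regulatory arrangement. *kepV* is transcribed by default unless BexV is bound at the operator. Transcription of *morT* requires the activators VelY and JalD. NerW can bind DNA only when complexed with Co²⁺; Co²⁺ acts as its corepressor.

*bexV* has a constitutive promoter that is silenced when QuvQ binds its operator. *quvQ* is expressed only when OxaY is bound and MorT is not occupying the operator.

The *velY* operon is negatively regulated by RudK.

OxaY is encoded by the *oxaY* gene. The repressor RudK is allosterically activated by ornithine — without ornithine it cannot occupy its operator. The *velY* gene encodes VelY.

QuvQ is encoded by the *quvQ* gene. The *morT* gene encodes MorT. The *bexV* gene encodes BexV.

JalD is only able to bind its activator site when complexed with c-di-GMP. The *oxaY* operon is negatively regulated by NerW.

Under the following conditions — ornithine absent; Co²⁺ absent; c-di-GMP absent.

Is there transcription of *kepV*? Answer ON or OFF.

Ornithine is absent, so RudK is inactive.
With no repressor bound, *velY* is transcribed.
So VelY is produced and active.
c-di-GMP is absent, so JalD is inactive.
Required activator JalD is absent, so *morT* is not transcribed.
So MorT is not produced.
Co²⁺ is absent, so NerW is inactive.
With no repressor bound, *oxaY* is transcribed.
So OxaY is produced and active.
No repressor is bound and OxaY is active, so *quvQ* is transcribed.
So QuvQ is produced and active.
With repressor QuvQ bound, *bexV* is not transcribed.
So BexV is not produced.
With no repressor bound, *kepV* is transcribed.

ON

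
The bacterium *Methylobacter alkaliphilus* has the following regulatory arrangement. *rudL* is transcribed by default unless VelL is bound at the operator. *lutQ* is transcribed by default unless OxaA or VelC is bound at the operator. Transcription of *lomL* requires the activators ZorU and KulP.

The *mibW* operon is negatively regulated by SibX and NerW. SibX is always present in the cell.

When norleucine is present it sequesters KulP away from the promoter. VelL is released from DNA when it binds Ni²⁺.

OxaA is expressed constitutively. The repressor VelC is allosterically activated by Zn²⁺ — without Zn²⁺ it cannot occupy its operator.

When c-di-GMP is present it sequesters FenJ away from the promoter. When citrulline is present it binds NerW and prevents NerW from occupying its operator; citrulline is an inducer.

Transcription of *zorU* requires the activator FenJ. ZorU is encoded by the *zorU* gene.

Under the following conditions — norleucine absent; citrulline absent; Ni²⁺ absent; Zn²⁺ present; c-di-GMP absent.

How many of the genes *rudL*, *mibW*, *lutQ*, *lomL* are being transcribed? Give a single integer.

1

Ni²⁺ is absent, so VelL is active.
With repressor VelL bound, *rudL* is not transcribed.
→ *rudL* is OFF.
SibX is produced constitutively and is active.
Citrulline is absent, so NerW is active.
With repressor SibX bound, *mibW* is not transcribed.
→ *mibW* is OFF.
OxaA is produced constitutively and is active.
Zn²⁺ is present, so VelC is active.
With repressor OxaA bound, *lutQ* is not transcribed.
→ *lutQ* is OFF.
c-di-GMP is absent, so FenJ is active.
No repressor is bound and FenJ is active, so *zorU* is transcribed.
So ZorU is produced and active.
Norleucine is absent, so KulP is active.
No repressor is bound and ZorU and KulP are active, so *lomL* is transcribed.
→ *lomL* is ON.
1 of the 4 genes is transcribed.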